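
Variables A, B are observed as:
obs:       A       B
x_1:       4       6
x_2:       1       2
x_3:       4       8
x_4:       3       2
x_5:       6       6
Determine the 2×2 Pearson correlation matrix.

Step 1 — column means:
  mean(A) = (4 + 1 + 4 + 3 + 6) / 5 = 18/5 = 3.6
  mean(B) = (6 + 2 + 8 + 2 + 6) / 5 = 24/5 = 4.8

Step 2 — sample variances and covariances s[i,j] = (1/(n-1)) · Σ_k (x_{k,i} - mean_i) · (x_{k,j} - mean_j), with n-1 = 4:
  s[A,A] = ((0.4)·(0.4) + (-2.6)·(-2.6) + (0.4)·(0.4) + (-0.6)·(-0.6) + (2.4)·(2.4)) / 4 = 13.2/4 = 3.3
  s[A,B] = ((0.4)·(1.2) + (-2.6)·(-2.8) + (0.4)·(3.2) + (-0.6)·(-2.8) + (2.4)·(1.2)) / 4 = 13.6/4 = 3.4
  s[B,B] = ((1.2)·(1.2) + (-2.8)·(-2.8) + (3.2)·(3.2) + (-2.8)·(-2.8) + (1.2)·(1.2)) / 4 = 28.8/4 = 7.2
  Sample standard deviations s_i = √(s[i,i]):
  s(A) = √(3.3) = 1.8166
  s(B) = √(7.2) = 2.6833

Step 3 — r_{ij} = s_{ij} / (s_i · s_j):
  r[A,A] = 1 (diagonal).
  r[A,B] = 3.4 / (1.8166 · 2.6833) = 3.4 / 4.8744 = 0.6975
  r[B,B] = 1 (diagonal).

R is symmetric with unit diagonal. Assembling:

R = [[1, 0.6975],
 [0.6975, 1]]


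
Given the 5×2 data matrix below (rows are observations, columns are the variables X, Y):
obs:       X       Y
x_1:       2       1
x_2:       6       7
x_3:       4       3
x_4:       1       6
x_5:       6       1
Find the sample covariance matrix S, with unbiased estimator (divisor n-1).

Step 1 — column means:
  mean(X) = (2 + 6 + 4 + 1 + 6) / 5 = 19/5 = 3.8
  mean(Y) = (1 + 7 + 3 + 6 + 1) / 5 = 18/5 = 3.6

Step 2 — sample covariance S[i,j] = (1/(n-1)) · Σ_k (x_{k,i} - mean_i) · (x_{k,j} - mean_j), with n-1 = 4.
  S[X,X] = ((-1.8)·(-1.8) + (2.2)·(2.2) + (0.2)·(0.2) + (-2.8)·(-2.8) + (2.2)·(2.2)) / 4 = 20.8/4 = 5.2
  S[X,Y] = ((-1.8)·(-2.6) + (2.2)·(3.4) + (0.2)·(-0.6) + (-2.8)·(2.4) + (2.2)·(-2.6)) / 4 = -0.4/4 = -0.1
  S[Y,Y] = ((-2.6)·(-2.6) + (3.4)·(3.4) + (-0.6)·(-0.6) + (2.4)·(2.4) + (-2.6)·(-2.6)) / 4 = 31.2/4 = 7.8

S is symmetric (S[j,i] = S[i,j]). Assembling:

S = [[5.2, -0.1],
 [-0.1, 7.8]]


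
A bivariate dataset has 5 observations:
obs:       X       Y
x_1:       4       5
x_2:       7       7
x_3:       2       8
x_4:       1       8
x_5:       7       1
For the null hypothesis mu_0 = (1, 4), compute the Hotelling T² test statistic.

Step 1 — sample mean vector:
  mean(X) = (4 + 7 + 2 + 1 + 7) / 5 = 21/5 = 4.2
  mean(Y) = (5 + 7 + 8 + 8 + 1) / 5 = 29/5 = 5.8
  x̄ = (4.2, 5.8),  deviation x̄ - mu_0 = (4.2, 5.8) - (1, 4) = (3.2, 1.8).

Step 2 — sample covariance matrix, S[i,j] = (1/(n-1)) · Σ_k (x_{k,i} - mean_i) · (x_{k,j} - mean_j), divisor n-1 = 4:
  S[X,X] = ((-0.2)·(-0.2) + (2.8)·(2.8) + (-2.2)·(-2.2) + (-3.2)·(-3.2) + (2.8)·(2.8)) / 4 = 30.8/4 = 7.7
  S[X,Y] = ((-0.2)·(-0.8) + (2.8)·(1.2) + (-2.2)·(2.2) + (-3.2)·(2.2) + (2.8)·(-4.8)) / 4 = -21.8/4 = -5.45
  S[Y,Y] = ((-0.8)·(-0.8) + (1.2)·(1.2) + (2.2)·(2.2) + (2.2)·(2.2) + (-4.8)·(-4.8)) / 4 = 34.8/4 = 8.7
  S = [[7.7, -5.45],
 [-5.45, 8.7]].

Step 3 — invert S. det(S) = 7.7·8.7 - (-5.45)² = 37.2875.
  S^{-1} = (1/det) · [[d, -b], [-b, a]] = [[0.2333, 0.1462],
 [0.1462, 0.2065]].

Step 4 — quadratic form (x̄ - mu_0)^T · S^{-1} · (x̄ - mu_0):
  S^{-1} · (x̄ - mu_0) = (1.0097, 0.8394),
  (x̄ - mu_0)^T · [...] = (3.2)·(1.0097) + (1.8)·(0.8394) = 4.7421.

Step 5 — scale by n: T² = 5 · 4.7421 = 23.7104.

T² ≈ 23.7104


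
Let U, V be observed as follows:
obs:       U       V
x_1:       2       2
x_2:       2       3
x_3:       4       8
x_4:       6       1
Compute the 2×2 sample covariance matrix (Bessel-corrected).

Step 1 — column means:
  mean(U) = (2 + 2 + 4 + 6) / 4 = 14/4 = 3.5
  mean(V) = (2 + 3 + 8 + 1) / 4 = 14/4 = 3.5

Step 2 — sample covariance S[i,j] = (1/(n-1)) · Σ_k (x_{k,i} - mean_i) · (x_{k,j} - mean_j), with n-1 = 3.
  S[U,U] = ((-1.5)·(-1.5) + (-1.5)·(-1.5) + (0.5)·(0.5) + (2.5)·(2.5)) / 3 = 11/3 = 3.6667
  S[U,V] = ((-1.5)·(-1.5) + (-1.5)·(-0.5) + (0.5)·(4.5) + (2.5)·(-2.5)) / 3 = -1/3 = -0.3333
  S[V,V] = ((-1.5)·(-1.5) + (-0.5)·(-0.5) + (4.5)·(4.5) + (-2.5)·(-2.5)) / 3 = 29/3 = 9.6667

S is symmetric (S[j,i] = S[i,j]). Assembling:

S = [[3.6667, -0.3333],
 [-0.3333, 9.6667]]


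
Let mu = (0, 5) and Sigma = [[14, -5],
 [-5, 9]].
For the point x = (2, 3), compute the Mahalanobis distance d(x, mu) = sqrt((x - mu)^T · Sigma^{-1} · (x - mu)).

Step 1 — centre the observation: (x - mu) = (2, -2).

Step 2 — invert Sigma. det(Sigma) = 14·9 - (-5)² = 101.
  Sigma^{-1} = (1/det) · [[d, -b], [-b, a]] = [[0.0891, 0.0495],
 [0.0495, 0.1386]].

Step 3 — form the quadratic (x - mu)^T · Sigma^{-1} · (x - mu):
  Sigma^{-1} · (x - mu) = (0.0792, -0.1782).
  (x - mu)^T · [Sigma^{-1} · (x - mu)] = (2)·(0.0792) + (-2)·(-0.1782) = 0.5149.

Step 4 — take square root: d = √(0.5149) ≈ 0.7175.

d(x, mu) = √(0.5149) ≈ 0.7175


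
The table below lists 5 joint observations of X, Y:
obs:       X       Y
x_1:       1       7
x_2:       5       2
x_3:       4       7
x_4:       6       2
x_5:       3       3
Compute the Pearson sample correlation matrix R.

Step 1 — column means:
  mean(X) = (1 + 5 + 4 + 6 + 3) / 5 = 19/5 = 3.8
  mean(Y) = (7 + 2 + 7 + 2 + 3) / 5 = 21/5 = 4.2

Step 2 — sample variances and covariances s[i,j] = (1/(n-1)) · Σ_k (x_{k,i} - mean_i) · (x_{k,j} - mean_j), with n-1 = 4:
  s[X,X] = ((-2.8)·(-2.8) + (1.2)·(1.2) + (0.2)·(0.2) + (2.2)·(2.2) + (-0.8)·(-0.8)) / 4 = 14.8/4 = 3.7
  s[X,Y] = ((-2.8)·(2.8) + (1.2)·(-2.2) + (0.2)·(2.8) + (2.2)·(-2.2) + (-0.8)·(-1.2)) / 4 = -13.8/4 = -3.45
  s[Y,Y] = ((2.8)·(2.8) + (-2.2)·(-2.2) + (2.8)·(2.8) + (-2.2)·(-2.2) + (-1.2)·(-1.2)) / 4 = 26.8/4 = 6.7
  Sample standard deviations s_i = √(s[i,i]):
  s(X) = √(3.7) = 1.9235
  s(Y) = √(6.7) = 2.5884

Step 3 — r_{ij} = s_{ij} / (s_i · s_j):
  r[X,X] = 1 (diagonal).
  r[X,Y] = -3.45 / (1.9235 · 2.5884) = -3.45 / 4.979 = -0.6929
  r[Y,Y] = 1 (diagonal).

R is symmetric with unit diagonal. Assembling:

R = [[1, -0.6929],
 [-0.6929, 1]]


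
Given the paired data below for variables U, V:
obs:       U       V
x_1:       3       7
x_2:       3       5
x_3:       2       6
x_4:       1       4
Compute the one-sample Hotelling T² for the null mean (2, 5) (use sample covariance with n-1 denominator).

Step 1 — sample mean vector:
  mean(U) = (3 + 3 + 2 + 1) / 4 = 9/4 = 2.25
  mean(V) = (7 + 5 + 6 + 4) / 4 = 22/4 = 5.5
  x̄ = (2.25, 5.5),  deviation x̄ - mu_0 = (2.25, 5.5) - (2, 5) = (0.25, 0.5).

Step 2 — sample covariance matrix, S[i,j] = (1/(n-1)) · Σ_k (x_{k,i} - mean_i) · (x_{k,j} - mean_j), divisor n-1 = 3:
  S[U,U] = ((0.75)·(0.75) + (0.75)·(0.75) + (-0.25)·(-0.25) + (-1.25)·(-1.25)) / 3 = 2.75/3 = 0.9167
  S[U,V] = ((0.75)·(1.5) + (0.75)·(-0.5) + (-0.25)·(0.5) + (-1.25)·(-1.5)) / 3 = 2.5/3 = 0.8333
  S[V,V] = ((1.5)·(1.5) + (-0.5)·(-0.5) + (0.5)·(0.5) + (-1.5)·(-1.5)) / 3 = 5/3 = 1.6667
  S = [[0.9167, 0.8333],
 [0.8333, 1.6667]].

Step 3 — invert S. det(S) = 0.9167·1.6667 - (0.8333)² = 0.8333.
  S^{-1} = (1/det) · [[d, -b], [-b, a]] = [[2, -1],
 [-1, 1.1]].

Step 4 — quadratic form (x̄ - mu_0)^T · S^{-1} · (x̄ - mu_0):
  S^{-1} · (x̄ - mu_0) = (0, 0.3),
  (x̄ - mu_0)^T · [...] = (0.25)·(0) + (0.5)·(0.3) = 0.15.

Step 5 — scale by n: T² = 4 · 0.15 = 0.6.

T² ≈ 0.6


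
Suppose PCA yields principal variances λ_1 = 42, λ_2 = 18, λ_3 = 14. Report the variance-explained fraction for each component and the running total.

Step 1 — total variance = trace(Sigma) = Σ λ_i = 42 + 18 + 14 = 74.

Step 2 — fraction explained by component i = λ_i / Σ λ:
  PC1: 42/74 = 0.5676
  PC2: 18/74 = 0.2432
  PC3: 14/74 = 0.1892

Step 3 — cumulative fraction after k components = (λ_1 + ... + λ_k) / Σ λ:
  k = 1: 42/74 = 0.5676
  k = 2: (42 + 18)/74 = 60/74 = 0.8108
  k = 3: (42 + 18 + 14)/74 = 74/74 = 1

Summary (fraction, with percent):

explained: PC1 0.5676 (56.76%), PC2 0.2432 (24.32%), PC3 0.1892 (18.92%);  cumulative: 0.5676, 0.8108, 1


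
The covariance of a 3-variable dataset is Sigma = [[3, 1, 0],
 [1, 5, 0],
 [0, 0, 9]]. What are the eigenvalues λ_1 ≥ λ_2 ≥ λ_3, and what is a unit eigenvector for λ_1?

Step 1 — characteristic polynomial p(λ) = det(λI - Sigma) = λ³ - tr·λ² + c_1·λ - det, where tr = trace, c_1 = sum of the principal 2×2 minors, det = det(Sigma):
  tr = 3 + 5 + 9 = 17,
  c_1 = (3·5 - (1)²) + (3·9 - (0)²) + (5·9 - (0)²) = 14 + 27 + 45 = 86,
  det = 3·(5·9 - (0)²) - (1)·((1)·9 - (0)·(0)) + (0)·((1)·(0) - 5·(0)) = 3·(45) - (1)·(9) + (0)·(0) = 126.
  So p(λ) = λ³ - 17λ² + 86λ - 126.
Step 2 — look for an integer root (rational root theorem: any rational root is an integer divisor of 126). Testing λ = 9:
  p(9) = 729 - 1377 + 774 - 126 = 0  ✓
  Dividing out (λ - 9): p(λ) = (λ - 9)(λ² - 8λ + 14).
Step 3 — remaining eigenvalues from the quadratic λ² - 8λ + 14 = 0:
  Δ = 8² - 4·14 = 64 - 56 = 8,  λ = (8 ± √8)/2 = (8 ± 2.8284)/2 ≈ 5.4142 or 2.5858.
  Sorted: λ_1 = 9,  λ_2 = 5.4142,  λ_3 = 2.5858  (check: sum = 17 = tr ✓).

Step 4 — unit eigenvector for λ_1 = 9: v spans the null space of (Sigma - λ_1 I), whose rows are
  r_1 = (-6, 1, 0),  r_2 = (1, -4, 0),  r_3 = (0, 0, 0).
  v is orthogonal to every row, so take v ∝ r_1 × r_2 = ((1)·(0) - (0)·(-4), (0)·(1) - (-6)·(0), (-6)·(-4) - (1)·(1)) = (0, 0, 23).
  Rescale (divide by 23): u = (0, 0, 1).
  ||u|| = √((0)² + (0)² + (1)²) = √(1) = 1,  v_1 = u/||u|| ≈ (0, 0, 1) (||v_1|| = 1).

λ_1 = 9,  λ_2 = 5.4142,  λ_3 = 2.5858;  v_1 ≈ (0, 0, 1)


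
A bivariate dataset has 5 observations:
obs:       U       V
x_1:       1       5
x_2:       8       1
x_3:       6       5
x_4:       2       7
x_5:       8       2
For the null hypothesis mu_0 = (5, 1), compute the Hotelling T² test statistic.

Step 1 — sample mean vector:
  mean(U) = (1 + 8 + 6 + 2 + 8) / 5 = 25/5 = 5
  mean(V) = (5 + 1 + 5 + 7 + 2) / 5 = 20/5 = 4
  x̄ = (5, 4),  deviation x̄ - mu_0 = (5, 4) - (5, 1) = (0, 3).

Step 2 — sample covariance matrix, S[i,j] = (1/(n-1)) · Σ_k (x_{k,i} - mean_i) · (x_{k,j} - mean_j), divisor n-1 = 4:
  S[U,U] = ((-4)·(-4) + (3)·(3) + (1)·(1) + (-3)·(-3) + (3)·(3)) / 4 = 44/4 = 11
  S[U,V] = ((-4)·(1) + (3)·(-3) + (1)·(1) + (-3)·(3) + (3)·(-2)) / 4 = -27/4 = -6.75
  S[V,V] = ((1)·(1) + (-3)·(-3) + (1)·(1) + (3)·(3) + (-2)·(-2)) / 4 = 24/4 = 6
  S = [[11, -6.75],
 [-6.75, 6]].

Step 3 — invert S. det(S) = 11·6 - (-6.75)² = 20.4375.
  S^{-1} = (1/det) · [[d, -b], [-b, a]] = [[0.2936, 0.3303],
 [0.3303, 0.5382]].

Step 4 — quadratic form (x̄ - mu_0)^T · S^{-1} · (x̄ - mu_0):
  S^{-1} · (x̄ - mu_0) = (0.9908, 1.6147),
  (x̄ - mu_0)^T · [...] = (0)·(0.9908) + (3)·(1.6147) = 4.844.

Step 5 — scale by n: T² = 5 · 4.844 = 24.2202.

T² ≈ 24.2202


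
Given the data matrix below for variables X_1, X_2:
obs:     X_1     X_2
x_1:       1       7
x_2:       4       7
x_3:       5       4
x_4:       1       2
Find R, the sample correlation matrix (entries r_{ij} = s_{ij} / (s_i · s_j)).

Step 1 — column means:
  mean(X_1) = (1 + 4 + 5 + 1) / 4 = 11/4 = 2.75
  mean(X_2) = (7 + 7 + 4 + 2) / 4 = 20/4 = 5

Step 2 — sample variances and covariances s[i,j] = (1/(n-1)) · Σ_k (x_{k,i} - mean_i) · (x_{k,j} - mean_j), with n-1 = 3:
  s[X_1,X_1] = ((-1.75)·(-1.75) + (1.25)·(1.25) + (2.25)·(2.25) + (-1.75)·(-1.75)) / 3 = 12.75/3 = 4.25
  s[X_1,X_2] = ((-1.75)·(2) + (1.25)·(2) + (2.25)·(-1) + (-1.75)·(-3)) / 3 = 2/3 = 0.6667
  s[X_2,X_2] = ((2)·(2) + (2)·(2) + (-1)·(-1) + (-3)·(-3)) / 3 = 18/3 = 6
  Sample standard deviations s_i = √(s[i,i]):
  s(X_1) = √(4.25) = 2.0616
  s(X_2) = √(6) = 2.4495

Step 3 — r_{ij} = s_{ij} / (s_i · s_j):
  r[X_1,X_1] = 1 (diagonal).
  r[X_1,X_2] = 0.6667 / (2.0616 · 2.4495) = 0.6667 / 5.0498 = 0.132
  r[X_2,X_2] = 1 (diagonal).

R is symmetric with unit diagonal. Assembling:

R = [[1, 0.132],
 [0.132, 1]]


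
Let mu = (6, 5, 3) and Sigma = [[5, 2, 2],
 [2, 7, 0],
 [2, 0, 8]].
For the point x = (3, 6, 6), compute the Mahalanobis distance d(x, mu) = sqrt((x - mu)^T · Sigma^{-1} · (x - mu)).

Step 1 — centre the observation: (x - mu) = (-3, 1, 3).

Step 2 — invert Sigma (cofactor / det for 3×3, or solve directly):
  Sigma^{-1} = [[0.2545, -0.0727, -0.0636],
 [-0.0727, 0.1636, 0.0182],
 [-0.0636, 0.0182, 0.1409]].

Step 3 — form the quadratic (x - mu)^T · Sigma^{-1} · (x - mu):
  Sigma^{-1} · (x - mu) = (-1.0273, 0.4364, 0.6318).
  (x - mu)^T · [Sigma^{-1} · (x - mu)] = (-3)·(-1.0273) + (1)·(0.4364) + (3)·(0.6318) = 5.4136.

Step 4 — take square root: d = √(5.4136) ≈ 2.3267.

d(x, mu) = √(5.4136) ≈ 2.3267


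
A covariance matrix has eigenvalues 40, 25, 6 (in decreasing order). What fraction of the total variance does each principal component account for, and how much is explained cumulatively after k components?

Step 1 — total variance = trace(Sigma) = Σ λ_i = 40 + 25 + 6 = 71.

Step 2 — fraction explained by component i = λ_i / Σ λ:
  PC1: 40/71 = 0.5634
  PC2: 25/71 = 0.3521
  PC3: 6/71 = 0.0845

Step 3 — cumulative fraction after k components = (λ_1 + ... + λ_k) / Σ λ:
  k = 1: 40/71 = 0.5634
  k = 2: (40 + 25)/71 = 65/71 = 0.9155
  k = 3: (40 + 25 + 6)/71 = 71/71 = 1

Summary (fraction, with percent):

explained: PC1 0.5634 (56.34%), PC2 0.3521 (35.21%), PC3 0.0845 (8.45%);  cumulative: 0.5634, 0.9155, 1


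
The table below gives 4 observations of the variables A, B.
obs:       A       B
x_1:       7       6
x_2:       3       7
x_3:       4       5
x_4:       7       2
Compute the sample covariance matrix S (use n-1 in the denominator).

Step 1 — column means:
  mean(A) = (7 + 3 + 4 + 7) / 4 = 21/4 = 5.25
  mean(B) = (6 + 7 + 5 + 2) / 4 = 20/4 = 5

Step 2 — sample covariance S[i,j] = (1/(n-1)) · Σ_k (x_{k,i} - mean_i) · (x_{k,j} - mean_j), with n-1 = 3.
  S[A,A] = ((1.75)·(1.75) + (-2.25)·(-2.25) + (-1.25)·(-1.25) + (1.75)·(1.75)) / 3 = 12.75/3 = 4.25
  S[A,B] = ((1.75)·(1) + (-2.25)·(2) + (-1.25)·(0) + (1.75)·(-3)) / 3 = -8/3 = -2.6667
  S[B,B] = ((1)·(1) + (2)·(2) + (0)·(0) + (-3)·(-3)) / 3 = 14/3 = 4.6667

S is symmetric (S[j,i] = S[i,j]). Assembling:

S = [[4.25, -2.6667],
 [-2.6667, 4.6667]]


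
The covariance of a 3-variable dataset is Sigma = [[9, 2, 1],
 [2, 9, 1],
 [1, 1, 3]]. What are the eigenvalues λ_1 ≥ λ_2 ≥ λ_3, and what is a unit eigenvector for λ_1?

Step 1 — characteristic polynomial p(λ) = det(λI - Sigma) = λ³ - tr·λ² + c_1·λ - det, where tr = trace, c_1 = sum of the principal 2×2 minors, det = det(Sigma):
  tr = 9 + 9 + 3 = 21,
  c_1 = (9·9 - (2)²) + (9·3 - (1)²) + (9·3 - (1)²) = 77 + 26 + 26 = 129,
  det = 9·(9·3 - (1)²) - (2)·((2)·3 - (1)·(1)) + (1)·((2)·(1) - 9·(1)) = 9·(26) - (2)·(5) + (1)·(-7) = 217.
  So p(λ) = λ³ - 21λ² + 129λ - 217.
Step 2 — look for an integer root (rational root theorem: any rational root is an integer divisor of 217). Testing λ = 7:
  p(7) = 343 - 1029 + 903 - 217 = 0  ✓
  Dividing out (λ - 7): p(λ) = (λ - 7)(λ² - 14λ + 31).
Step 3 — remaining eigenvalues from the quadratic λ² - 14λ + 31 = 0:
  Δ = 14² - 4·31 = 196 - 124 = 72,  λ = (14 ± √72)/2 = (14 ± 8.4853)/2 ≈ 11.2426 or 2.7574.
  Sorted: λ_1 = 11.2426,  λ_2 = 7,  λ_3 = 2.7574  (check: sum = 21 = tr ✓).

Step 4 — unit eigenvector for λ_1 ≈ 11.2426: v spans the null space of (Sigma - λ_1 I), whose rows are
  r_1 = (-2.2426, 2, 1),  r_2 = (2, -2.2426, 1),  r_3 = (1, 1, -8.2426).
  v is orthogonal to every row, so take v ∝ r_1 × r_2 = ((2)·(1) - (1)·(-2.2426), (1)·(2) - (-2.2426)·(1), (-2.2426)·(-2.2426) - (2)·(2)) ≈ (4.2426, 4.2426, 1.0294).
  Let u = (4.2426, 4.2426, 1.0294).
  ||u|| = √((4.2426)² + (4.2426)² + (1.0294)²) = √(37.0597) ≈ 6.0877,  v_1 = u/||u|| ≈ (0.6969, 0.6969, 0.1691) (||v_1|| = 1).

λ_1 = 11.2426,  λ_2 = 7,  λ_3 = 2.7574;  v_1 ≈ (0.6969, 0.6969, 0.1691)


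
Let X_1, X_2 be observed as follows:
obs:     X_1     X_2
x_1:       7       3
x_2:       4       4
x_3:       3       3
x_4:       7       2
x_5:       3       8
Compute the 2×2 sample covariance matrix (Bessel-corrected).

Step 1 — column means:
  mean(X_1) = (7 + 4 + 3 + 7 + 3) / 5 = 24/5 = 4.8
  mean(X_2) = (3 + 4 + 3 + 2 + 8) / 5 = 20/5 = 4

Step 2 — sample covariance S[i,j] = (1/(n-1)) · Σ_k (x_{k,i} - mean_i) · (x_{k,j} - mean_j), with n-1 = 4.
  S[X_1,X_1] = ((2.2)·(2.2) + (-0.8)·(-0.8) + (-1.8)·(-1.8) + (2.2)·(2.2) + (-1.8)·(-1.8)) / 4 = 16.8/4 = 4.2
  S[X_1,X_2] = ((2.2)·(-1) + (-0.8)·(0) + (-1.8)·(-1) + (2.2)·(-2) + (-1.8)·(4)) / 4 = -12/4 = -3
  S[X_2,X_2] = ((-1)·(-1) + (0)·(0) + (-1)·(-1) + (-2)·(-2) + (4)·(4)) / 4 = 22/4 = 5.5

S is symmetric (S[j,i] = S[i,j]). Assembling:

S = [[4.2, -3],
 [-3, 5.5]]


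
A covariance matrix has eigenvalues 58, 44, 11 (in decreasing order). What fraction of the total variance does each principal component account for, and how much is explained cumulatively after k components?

Step 1 — total variance = trace(Sigma) = Σ λ_i = 58 + 44 + 11 = 113.

Step 2 — fraction explained by component i = λ_i / Σ λ:
  PC1: 58/113 = 0.5133
  PC2: 44/113 = 0.3894
  PC3: 11/113 = 0.0973

Step 3 — cumulative fraction after k components = (λ_1 + ... + λ_k) / Σ λ:
  k = 1: 58/113 = 0.5133
  k = 2: (58 + 44)/113 = 102/113 = 0.9027
  k = 3: (58 + 44 + 11)/113 = 113/113 = 1

Summary (fraction, with percent):

explained: PC1 0.5133 (51.33%), PC2 0.3894 (38.94%), PC3 0.0973 (9.73%);  cumulative: 0.5133, 0.9027, 1


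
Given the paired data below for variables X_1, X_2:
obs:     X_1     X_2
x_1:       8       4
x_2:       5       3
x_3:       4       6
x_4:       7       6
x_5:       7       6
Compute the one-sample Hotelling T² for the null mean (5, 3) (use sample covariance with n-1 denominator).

Step 1 — sample mean vector:
  mean(X_1) = (8 + 5 + 4 + 7 + 7) / 5 = 31/5 = 6.2
  mean(X_2) = (4 + 3 + 6 + 6 + 6) / 5 = 25/5 = 5
  x̄ = (6.2, 5),  deviation x̄ - mu_0 = (6.2, 5) - (5, 3) = (1.2, 2).

Step 2 — sample covariance matrix, S[i,j] = (1/(n-1)) · Σ_k (x_{k,i} - mean_i) · (x_{k,j} - mean_j), divisor n-1 = 4:
  S[X_1,X_1] = ((1.8)·(1.8) + (-1.2)·(-1.2) + (-2.2)·(-2.2) + (0.8)·(0.8) + (0.8)·(0.8)) / 4 = 10.8/4 = 2.7
  S[X_1,X_2] = ((1.8)·(-1) + (-1.2)·(-2) + (-2.2)·(1) + (0.8)·(1) + (0.8)·(1)) / 4 = 0/4 = 0
  S[X_2,X_2] = ((-1)·(-1) + (-2)·(-2) + (1)·(1) + (1)·(1) + (1)·(1)) / 4 = 8/4 = 2
  S = [[2.7, 0],
 [0, 2]].

Step 3 — invert S. det(S) = 2.7·2 - (0)² = 5.4.
  S^{-1} = (1/det) · [[d, -b], [-b, a]] = [[0.3704, 0],
 [0, 0.5]].

Step 4 — quadratic form (x̄ - mu_0)^T · S^{-1} · (x̄ - mu_0):
  S^{-1} · (x̄ - mu_0) = (0.4444, 1),
  (x̄ - mu_0)^T · [...] = (1.2)·(0.4444) + (2)·(1) = 2.5333.

Step 5 — scale by n: T² = 5 · 2.5333 = 12.6667.

T² ≈ 12.6667


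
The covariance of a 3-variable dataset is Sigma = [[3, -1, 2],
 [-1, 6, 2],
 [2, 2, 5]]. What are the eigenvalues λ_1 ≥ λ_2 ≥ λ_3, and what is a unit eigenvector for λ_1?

Step 1 — characteristic polynomial p(λ) = det(λI - Sigma) = λ³ - tr·λ² + c_1·λ - det, where tr = trace, c_1 = sum of the principal 2×2 minors, det = det(Sigma):
  tr = 3 + 6 + 5 = 14,
  c_1 = (3·6 - (-1)²) + (3·5 - (2)²) + (6·5 - (2)²) = 17 + 11 + 26 = 54,
  det = 3·(6·5 - (2)²) - (-1)·((-1)·5 - (2)·(2)) + (2)·((-1)·(2) - 6·(2)) = 3·(26) - (-1)·(-9) + (2)·(-14) = 41.
  So p(λ) = λ³ - 14λ² + 54λ - 41.
Step 2 — look for an integer root (rational root theorem: any rational root is an integer divisor of 41). Testing λ = 1:
  p(1) = 1 - 14 + 54 - 41 = 0  ✓
  Dividing out (λ - 1): p(λ) = (λ - 1)(λ² - 13λ + 41).
Step 3 — remaining eigenvalues from the quadratic λ² - 13λ + 41 = 0:
  Δ = 13² - 4·41 = 169 - 164 = 5,  λ = (13 ± √5)/2 = (13 ± 2.2361)/2 ≈ 7.618 or 5.382.
  Sorted: λ_1 = 7.618,  λ_2 = 5.382,  λ_3 = 1  (check: sum = 14 = tr ✓).

Step 4 — unit eigenvector for λ_1 ≈ 7.618: v spans the null space of (Sigma - λ_1 I), whose rows are
  r_1 = (-4.618, -1, 2),  r_2 = (-1, -1.618, 2),  r_3 = (2, 2, -2.618).
  v is orthogonal to every row, so take v ∝ r_1 × r_2 = ((-1)·(2) - (2)·(-1.618), (2)·(-1) - (-4.618)·(2), (-4.618)·(-1.618) - (-1)·(-1)) ≈ (1.2361, 7.2361, 6.4721).
  Let u = (1.2361, 7.2361, 6.4721).
  ||u|| = √((1.2361)² + (7.2361)² + (6.4721)²) = √(95.7771) ≈ 9.7866,  v_1 = u/||u|| ≈ (0.1263, 0.7394, 0.6613) (||v_1|| = 1).

λ_1 = 7.618,  λ_2 = 5.382,  λ_3 = 1;  v_1 ≈ (0.1263, 0.7394, 0.6613)


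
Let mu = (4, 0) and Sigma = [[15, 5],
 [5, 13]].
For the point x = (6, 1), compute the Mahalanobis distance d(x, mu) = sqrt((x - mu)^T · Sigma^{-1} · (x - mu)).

Step 1 — centre the observation: (x - mu) = (2, 1).

Step 2 — invert Sigma. det(Sigma) = 15·13 - (5)² = 170.
  Sigma^{-1} = (1/det) · [[d, -b], [-b, a]] = [[0.0765, -0.0294],
 [-0.0294, 0.0882]].

Step 3 — form the quadratic (x - mu)^T · Sigma^{-1} · (x - mu):
  Sigma^{-1} · (x - mu) = (0.1235, 0.0294).
  (x - mu)^T · [Sigma^{-1} · (x - mu)] = (2)·(0.1235) + (1)·(0.0294) = 0.2765.

Step 4 — take square root: d = √(0.2765) ≈ 0.5258.

d(x, mu) = √(0.2765) ≈ 0.5258


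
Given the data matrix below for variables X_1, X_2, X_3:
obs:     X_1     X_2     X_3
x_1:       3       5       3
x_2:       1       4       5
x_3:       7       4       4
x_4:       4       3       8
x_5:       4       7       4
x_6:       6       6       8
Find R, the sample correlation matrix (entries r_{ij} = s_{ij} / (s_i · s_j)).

Step 1 — column means:
  mean(X_1) = (3 + 1 + 7 + 4 + 4 + 6) / 6 = 25/6 = 4.1667
  mean(X_2) = (5 + 4 + 4 + 3 + 7 + 6) / 6 = 29/6 = 4.8333
  mean(X_3) = (3 + 5 + 4 + 8 + 4 + 8) / 6 = 32/6 = 5.3333

Step 2 — sample variances and covariances s[i,j] = (1/(n-1)) · Σ_k (x_{k,i} - mean_i) · (x_{k,j} - mean_j), with n-1 = 5:
  s[X_1,X_1] = ((-1.1667)·(-1.1667) + (-3.1667)·(-3.1667) + (2.8333)·(2.8333) + (-0.1667)·(-0.1667) + (-0.1667)·(-0.1667) + (1.8333)·(1.8333)) / 5 = 22.8333/5 = 4.5667
  s[X_1,X_2] = ((-1.1667)·(0.1667) + (-3.1667)·(-0.8333) + (2.8333)·(-0.8333) + (-0.1667)·(-1.8333) + (-0.1667)·(2.1667) + (1.8333)·(1.1667)) / 5 = 2.1667/5 = 0.4333
  s[X_1,X_3] = ((-1.1667)·(-2.3333) + (-3.1667)·(-0.3333) + (2.8333)·(-1.3333) + (-0.1667)·(2.6667) + (-0.1667)·(-1.3333) + (1.8333)·(2.6667)) / 5 = 4.6667/5 = 0.9333
  s[X_2,X_2] = ((0.1667)·(0.1667) + (-0.8333)·(-0.8333) + (-0.8333)·(-0.8333) + (-1.8333)·(-1.8333) + (2.1667)·(2.1667) + (1.1667)·(1.1667)) / 5 = 10.8333/5 = 2.1667
  s[X_2,X_3] = ((0.1667)·(-2.3333) + (-0.8333)·(-0.3333) + (-0.8333)·(-1.3333) + (-1.8333)·(2.6667) + (2.1667)·(-1.3333) + (1.1667)·(2.6667)) / 5 = -3.6667/5 = -0.7333
  s[X_3,X_3] = ((-2.3333)·(-2.3333) + (-0.3333)·(-0.3333) + (-1.3333)·(-1.3333) + (2.6667)·(2.6667) + (-1.3333)·(-1.3333) + (2.6667)·(2.6667)) / 5 = 23.3333/5 = 4.6667
  Sample standard deviations s_i = √(s[i,i]):
  s(X_1) = √(4.5667) = 2.137
  s(X_2) = √(2.1667) = 1.472
  s(X_3) = √(4.6667) = 2.1602

Step 3 — r_{ij} = s_{ij} / (s_i · s_j):
  r[X_1,X_1] = 1 (diagonal).
  r[X_1,X_2] = 0.4333 / (2.137 · 1.472) = 0.4333 / 3.1455 = 0.1378
  r[X_1,X_3] = 0.9333 / (2.137 · 2.1602) = 0.9333 / 4.6164 = 0.2022
  r[X_2,X_2] = 1 (diagonal).
  r[X_2,X_3] = -0.7333 / (1.472 · 2.1602) = -0.7333 / 3.1798 = -0.2306
  r[X_3,X_3] = 1 (diagonal).

R is symmetric with unit diagonal. Assembling:

R = [[1, 0.1378, 0.2022],
 [0.1378, 1, -0.2306],
 [0.2022, -0.2306, 1]]


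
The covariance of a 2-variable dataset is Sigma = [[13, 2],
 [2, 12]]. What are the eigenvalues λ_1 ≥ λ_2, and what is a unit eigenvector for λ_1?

Step 1 — characteristic polynomial of 2×2 Sigma:
  det(Sigma - λI) = λ² - trace · λ + det = 0.
  trace = 13 + 12 = 25, det = 13·12 - (2)² = 152.
Step 2 — discriminant:
  Δ = trace² - 4·det = 625 - 608 = 17.
Step 3 — eigenvalues:
  λ = (trace ± √Δ)/2 = (25 ± 4.1231)/2,
  λ_1 = 14.5616,  λ_2 = 10.4384.

Step 4 — unit eigenvector for λ_1: solve (Sigma - λ_1 I)v = 0. First row:
  (13 - 14.5616)·v_x + (2)·v_y = 0, i.e. (-1.5616)·v_x + (2)·v_y = 0,
  so v ∝ (b, λ_1 - a) = (2, 1.5616) = u.
  ||u|| = √((2)² + (1.5616)²) = √(6.4384) ≈ 2.5374,
  v_1 = u/||u|| ≈ (0.7882, 0.6154) (||v_1|| = 1).

λ_1 = 14.5616,  λ_2 = 10.4384;  v_1 ≈ (0.7882, 0.6154)


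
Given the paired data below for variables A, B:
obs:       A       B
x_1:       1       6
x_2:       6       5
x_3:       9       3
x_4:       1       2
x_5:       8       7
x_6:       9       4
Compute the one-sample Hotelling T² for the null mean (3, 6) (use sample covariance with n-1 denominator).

Step 1 — sample mean vector:
  mean(A) = (1 + 6 + 9 + 1 + 8 + 9) / 6 = 34/6 = 5.6667
  mean(B) = (6 + 5 + 3 + 2 + 7 + 4) / 6 = 27/6 = 4.5
  x̄ = (5.6667, 4.5),  deviation x̄ - mu_0 = (5.6667, 4.5) - (3, 6) = (2.6667, -1.5).

Step 2 — sample covariance matrix, S[i,j] = (1/(n-1)) · Σ_k (x_{k,i} - mean_i) · (x_{k,j} - mean_j), divisor n-1 = 5:
  S[A,A] = ((-4.6667)·(-4.6667) + (0.3333)·(0.3333) + (3.3333)·(3.3333) + (-4.6667)·(-4.6667) + (2.3333)·(2.3333) + (3.3333)·(3.3333)) / 5 = 71.3333/5 = 14.2667
  S[A,B] = ((-4.6667)·(1.5) + (0.3333)·(0.5) + (3.3333)·(-1.5) + (-4.6667)·(-2.5) + (2.3333)·(2.5) + (3.3333)·(-0.5)) / 5 = 4/5 = 0.8
  S[B,B] = ((1.5)·(1.5) + (0.5)·(0.5) + (-1.5)·(-1.5) + (-2.5)·(-2.5) + (2.5)·(2.5) + (-0.5)·(-0.5)) / 5 = 17.5/5 = 3.5
  S = [[14.2667, 0.8],
 [0.8, 3.5]].

Step 3 — invert S. det(S) = 14.2667·3.5 - (0.8)² = 49.2933.
  S^{-1} = (1/det) · [[d, -b], [-b, a]] = [[0.071, -0.0162],
 [-0.0162, 0.2894]].

Step 4 — quadratic form (x̄ - mu_0)^T · S^{-1} · (x̄ - mu_0):
  S^{-1} · (x̄ - mu_0) = (0.2137, -0.4774),
  (x̄ - mu_0)^T · [...] = (2.6667)·(0.2137) + (-1.5)·(-0.4774) = 1.286.

Step 5 — scale by n: T² = 6 · 1.286 = 7.7157.

T² ≈ 7.7157


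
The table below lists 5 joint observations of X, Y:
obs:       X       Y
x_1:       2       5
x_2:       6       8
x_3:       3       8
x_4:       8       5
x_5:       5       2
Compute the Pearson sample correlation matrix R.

Step 1 — column means:
  mean(X) = (2 + 6 + 3 + 8 + 5) / 5 = 24/5 = 4.8
  mean(Y) = (5 + 8 + 8 + 5 + 2) / 5 = 28/5 = 5.6

Step 2 — sample variances and covariances s[i,j] = (1/(n-1)) · Σ_k (x_{k,i} - mean_i) · (x_{k,j} - mean_j), with n-1 = 4:
  s[X,X] = ((-2.8)·(-2.8) + (1.2)·(1.2) + (-1.8)·(-1.8) + (3.2)·(3.2) + (0.2)·(0.2)) / 4 = 22.8/4 = 5.7
  s[X,Y] = ((-2.8)·(-0.6) + (1.2)·(2.4) + (-1.8)·(2.4) + (3.2)·(-0.6) + (0.2)·(-3.6)) / 4 = -2.4/4 = -0.6
  s[Y,Y] = ((-0.6)·(-0.6) + (2.4)·(2.4) + (2.4)·(2.4) + (-0.6)·(-0.6) + (-3.6)·(-3.6)) / 4 = 25.2/4 = 6.3
  Sample standard deviations s_i = √(s[i,i]):
  s(X) = √(5.7) = 2.3875
  s(Y) = √(6.3) = 2.51

Step 3 — r_{ij} = s_{ij} / (s_i · s_j):
  r[X,X] = 1 (diagonal).
  r[X,Y] = -0.6 / (2.3875 · 2.51) = -0.6 / 5.9925 = -0.1001
  r[Y,Y] = 1 (diagonal).

R is symmetric with unit diagonal. Assembling:

R = [[1, -0.1001],
 [-0.1001, 1]]


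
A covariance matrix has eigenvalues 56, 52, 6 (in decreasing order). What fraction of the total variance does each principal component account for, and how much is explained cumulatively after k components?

Step 1 — total variance = trace(Sigma) = Σ λ_i = 56 + 52 + 6 = 114.

Step 2 — fraction explained by component i = λ_i / Σ λ:
  PC1: 56/114 = 0.4912
  PC2: 52/114 = 0.4561
  PC3: 6/114 = 0.0526

Step 3 — cumulative fraction after k components = (λ_1 + ... + λ_k) / Σ λ:
  k = 1: 56/114 = 0.4912
  k = 2: (56 + 52)/114 = 108/114 = 0.9474
  k = 3: (56 + 52 + 6)/114 = 114/114 = 1

Summary (fraction, with percent):

explained: PC1 0.4912 (49.12%), PC2 0.4561 (45.61%), PC3 0.0526 (5.26%);  cumulative: 0.4912, 0.9474, 1


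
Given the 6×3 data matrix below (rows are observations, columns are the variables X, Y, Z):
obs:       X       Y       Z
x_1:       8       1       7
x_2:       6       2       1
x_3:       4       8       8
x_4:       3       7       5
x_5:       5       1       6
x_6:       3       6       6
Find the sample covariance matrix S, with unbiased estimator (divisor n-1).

Step 1 — column means:
  mean(X) = (8 + 6 + 4 + 3 + 5 + 3) / 6 = 29/6 = 4.8333
  mean(Y) = (1 + 2 + 8 + 7 + 1 + 6) / 6 = 25/6 = 4.1667
  mean(Z) = (7 + 1 + 8 + 5 + 6 + 6) / 6 = 33/6 = 5.5

Step 2 — sample covariance S[i,j] = (1/(n-1)) · Σ_k (x_{k,i} - mean_i) · (x_{k,j} - mean_j), with n-1 = 5.
  S[X,X] = ((3.1667)·(3.1667) + (1.1667)·(1.1667) + (-0.8333)·(-0.8333) + (-1.8333)·(-1.8333) + (0.1667)·(0.1667) + (-1.8333)·(-1.8333)) / 5 = 18.8333/5 = 3.7667
  S[X,Y] = ((3.1667)·(-3.1667) + (1.1667)·(-2.1667) + (-0.8333)·(3.8333) + (-1.8333)·(2.8333) + (0.1667)·(-3.1667) + (-1.8333)·(1.8333)) / 5 = -24.8333/5 = -4.9667
  S[X,Z] = ((3.1667)·(1.5) + (1.1667)·(-4.5) + (-0.8333)·(2.5) + (-1.8333)·(-0.5) + (0.1667)·(0.5) + (-1.8333)·(0.5)) / 5 = -2.5/5 = -0.5
  S[Y,Y] = ((-3.1667)·(-3.1667) + (-2.1667)·(-2.1667) + (3.8333)·(3.8333) + (2.8333)·(2.8333) + (-3.1667)·(-3.1667) + (1.8333)·(1.8333)) / 5 = 50.8333/5 = 10.1667
  S[Y,Z] = ((-3.1667)·(1.5) + (-2.1667)·(-4.5) + (3.8333)·(2.5) + (2.8333)·(-0.5) + (-3.1667)·(0.5) + (1.8333)·(0.5)) / 5 = 12.5/5 = 2.5
  S[Z,Z] = ((1.5)·(1.5) + (-4.5)·(-4.5) + (2.5)·(2.5) + (-0.5)·(-0.5) + (0.5)·(0.5) + (0.5)·(0.5)) / 5 = 29.5/5 = 5.9

S is symmetric (S[j,i] = S[i,j]). Assembling:

S = [[3.7667, -4.9667, -0.5],
 [-4.9667, 10.1667, 2.5],
 [-0.5, 2.5, 5.9]]


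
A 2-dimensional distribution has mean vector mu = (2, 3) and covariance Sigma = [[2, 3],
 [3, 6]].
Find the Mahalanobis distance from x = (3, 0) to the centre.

Step 1 — centre the observation: (x - mu) = (1, -3).

Step 2 — invert Sigma. det(Sigma) = 2·6 - (3)² = 3.
  Sigma^{-1} = (1/det) · [[d, -b], [-b, a]] = [[2, -1],
 [-1, 0.6667]].

Step 3 — form the quadratic (x - mu)^T · Sigma^{-1} · (x - mu):
  Sigma^{-1} · (x - mu) = (5, -3).
  (x - mu)^T · [Sigma^{-1} · (x - mu)] = (1)·(5) + (-3)·(-3) = 14.

Step 4 — take square root: d = √(14) ≈ 3.7417.

d(x, mu) = √(14) ≈ 3.7417


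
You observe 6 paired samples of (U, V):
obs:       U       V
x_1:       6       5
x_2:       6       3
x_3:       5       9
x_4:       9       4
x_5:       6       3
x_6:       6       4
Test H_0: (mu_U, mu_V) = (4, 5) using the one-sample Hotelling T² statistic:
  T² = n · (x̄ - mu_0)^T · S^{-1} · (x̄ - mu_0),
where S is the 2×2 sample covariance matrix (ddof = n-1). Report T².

Step 1 — sample mean vector:
  mean(U) = (6 + 6 + 5 + 9 + 6 + 6) / 6 = 38/6 = 6.3333
  mean(V) = (5 + 3 + 9 + 4 + 3 + 4) / 6 = 28/6 = 4.6667
  x̄ = (6.3333, 4.6667),  deviation x̄ - mu_0 = (6.3333, 4.6667) - (4, 5) = (2.3333, -0.3333).

Step 2 — sample covariance matrix, S[i,j] = (1/(n-1)) · Σ_k (x_{k,i} - mean_i) · (x_{k,j} - mean_j), divisor n-1 = 5:
  S[U,U] = ((-0.3333)·(-0.3333) + (-0.3333)·(-0.3333) + (-1.3333)·(-1.3333) + (2.6667)·(2.6667) + (-0.3333)·(-0.3333) + (-0.3333)·(-0.3333)) / 5 = 9.3333/5 = 1.8667
  S[U,V] = ((-0.3333)·(0.3333) + (-0.3333)·(-1.6667) + (-1.3333)·(4.3333) + (2.6667)·(-0.6667) + (-0.3333)·(-1.6667) + (-0.3333)·(-0.6667)) / 5 = -6.3333/5 = -1.2667
  S[V,V] = ((0.3333)·(0.3333) + (-1.6667)·(-1.6667) + (4.3333)·(4.3333) + (-0.6667)·(-0.6667) + (-1.6667)·(-1.6667) + (-0.6667)·(-0.6667)) / 5 = 25.3333/5 = 5.0667
  S = [[1.8667, -1.2667],
 [-1.2667, 5.0667]].

Step 3 — invert S. det(S) = 1.8667·5.0667 - (-1.2667)² = 7.8533.
  S^{-1} = (1/det) · [[d, -b], [-b, a]] = [[0.6452, 0.1613],
 [0.1613, 0.2377]].

Step 4 — quadratic form (x̄ - mu_0)^T · S^{-1} · (x̄ - mu_0):
  S^{-1} · (x̄ - mu_0) = (1.4516, 0.2971),
  (x̄ - mu_0)^T · [...] = (2.3333)·(1.4516) + (-0.3333)·(0.2971) = 3.2881.

Step 5 — scale by n: T² = 6 · 3.2881 = 19.7284.

T² ≈ 19.7284


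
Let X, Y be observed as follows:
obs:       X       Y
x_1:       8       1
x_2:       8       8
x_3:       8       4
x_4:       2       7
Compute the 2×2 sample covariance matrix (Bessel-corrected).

Step 1 — column means:
  mean(X) = (8 + 8 + 8 + 2) / 4 = 26/4 = 6.5
  mean(Y) = (1 + 8 + 4 + 7) / 4 = 20/4 = 5

Step 2 — sample covariance S[i,j] = (1/(n-1)) · Σ_k (x_{k,i} - mean_i) · (x_{k,j} - mean_j), with n-1 = 3.
  S[X,X] = ((1.5)·(1.5) + (1.5)·(1.5) + (1.5)·(1.5) + (-4.5)·(-4.5)) / 3 = 27/3 = 9
  S[X,Y] = ((1.5)·(-4) + (1.5)·(3) + (1.5)·(-1) + (-4.5)·(2)) / 3 = -12/3 = -4
  S[Y,Y] = ((-4)·(-4) + (3)·(3) + (-1)·(-1) + (2)·(2)) / 3 = 30/3 = 10

S is symmetric (S[j,i] = S[i,j]). Assembling:

S = [[9, -4],
 [-4, 10]]


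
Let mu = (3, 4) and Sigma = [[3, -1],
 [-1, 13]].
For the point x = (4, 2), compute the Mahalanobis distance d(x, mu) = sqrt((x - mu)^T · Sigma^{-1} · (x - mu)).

Step 1 — centre the observation: (x - mu) = (1, -2).

Step 2 — invert Sigma. det(Sigma) = 3·13 - (-1)² = 38.
  Sigma^{-1} = (1/det) · [[d, -b], [-b, a]] = [[0.3421, 0.0263],
 [0.0263, 0.0789]].

Step 3 — form the quadratic (x - mu)^T · Sigma^{-1} · (x - mu):
  Sigma^{-1} · (x - mu) = (0.2895, -0.1316).
  (x - mu)^T · [Sigma^{-1} · (x - mu)] = (1)·(0.2895) + (-2)·(-0.1316) = 0.5526.

Step 4 — take square root: d = √(0.5526) ≈ 0.7434.

d(x, mu) = √(0.5526) ≈ 0.7434


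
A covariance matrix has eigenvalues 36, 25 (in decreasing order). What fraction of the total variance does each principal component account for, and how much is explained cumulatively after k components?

Step 1 — total variance = trace(Sigma) = Σ λ_i = 36 + 25 = 61.

Step 2 — fraction explained by component i = λ_i / Σ λ:
  PC1: 36/61 = 0.5902
  PC2: 25/61 = 0.4098

Step 3 — cumulative fraction after k components = (λ_1 + ... + λ_k) / Σ λ:
  k = 1: 36/61 = 0.5902
  k = 2: (36 + 25)/61 = 61/61 = 1

Summary (fraction, with percent):

explained: PC1 0.5902 (59.02%), PC2 0.4098 (40.98%);  cumulative: 0.5902, 1


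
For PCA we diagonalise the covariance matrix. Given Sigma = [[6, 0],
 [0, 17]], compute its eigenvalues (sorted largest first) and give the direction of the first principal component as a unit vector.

Step 1 — characteristic polynomial of 2×2 Sigma:
  det(Sigma - λI) = λ² - trace · λ + det = 0.
  trace = 6 + 17 = 23, det = 6·17 - (0)² = 102.
Step 2 — discriminant:
  Δ = trace² - 4·det = 529 - 408 = 121.
Step 3 — eigenvalues:
  λ = (trace ± √Δ)/2 = (23 ± 11)/2,
  λ_1 = 17,  λ_2 = 6.

Step 4 — unit eigenvector for λ_1: Sigma is diagonal, so its eigenvectors are the coordinate axes. λ_1 = 17 is the diagonal entry on the second coordinate axis, hence
  v_1 = (0, 1) (||v_1|| = 1).

λ_1 = 17,  λ_2 = 6;  v_1 ≈ (0, 1)


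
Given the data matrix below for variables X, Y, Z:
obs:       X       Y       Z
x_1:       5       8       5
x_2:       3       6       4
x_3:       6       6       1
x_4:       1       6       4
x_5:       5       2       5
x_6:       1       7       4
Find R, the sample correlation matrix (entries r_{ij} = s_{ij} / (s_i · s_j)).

Step 1 — column means:
  mean(X) = (5 + 3 + 6 + 1 + 5 + 1) / 6 = 21/6 = 3.5
  mean(Y) = (8 + 6 + 6 + 6 + 2 + 7) / 6 = 35/6 = 5.8333
  mean(Z) = (5 + 4 + 1 + 4 + 5 + 4) / 6 = 23/6 = 3.8333

Step 2 — sample variances and covariances s[i,j] = (1/(n-1)) · Σ_k (x_{k,i} - mean_i) · (x_{k,j} - mean_j), with n-1 = 5:
  s[X,X] = ((1.5)·(1.5) + (-0.5)·(-0.5) + (2.5)·(2.5) + (-2.5)·(-2.5) + (1.5)·(1.5) + (-2.5)·(-2.5)) / 5 = 23.5/5 = 4.7
  s[X,Y] = ((1.5)·(2.1667) + (-0.5)·(0.1667) + (2.5)·(0.1667) + (-2.5)·(0.1667) + (1.5)·(-3.8333) + (-2.5)·(1.1667)) / 5 = -5.5/5 = -1.1
  s[X,Z] = ((1.5)·(1.1667) + (-0.5)·(0.1667) + (2.5)·(-2.8333) + (-2.5)·(0.1667) + (1.5)·(1.1667) + (-2.5)·(0.1667)) / 5 = -4.5/5 = -0.9
  s[Y,Y] = ((2.1667)·(2.1667) + (0.1667)·(0.1667) + (0.1667)·(0.1667) + (0.1667)·(0.1667) + (-3.8333)·(-3.8333) + (1.1667)·(1.1667)) / 5 = 20.8333/5 = 4.1667
  s[Y,Z] = ((2.1667)·(1.1667) + (0.1667)·(0.1667) + (0.1667)·(-2.8333) + (0.1667)·(0.1667) + (-3.8333)·(1.1667) + (1.1667)·(0.1667)) / 5 = -2.1667/5 = -0.4333
  s[Z,Z] = ((1.1667)·(1.1667) + (0.1667)·(0.1667) + (-2.8333)·(-2.8333) + (0.1667)·(0.1667) + (1.1667)·(1.1667) + (0.1667)·(0.1667)) / 5 = 10.8333/5 = 2.1667
  Sample standard deviations s_i = √(s[i,i]):
  s(X) = √(4.7) = 2.1679
  s(Y) = √(4.1667) = 2.0412
  s(Z) = √(2.1667) = 1.472

Step 3 — r_{ij} = s_{ij} / (s_i · s_j):
  r[X,X] = 1 (diagonal).
  r[X,Y] = -1.1 / (2.1679 · 2.0412) = -1.1 / 4.4253 = -0.2486
  r[X,Z] = -0.9 / (2.1679 · 1.472) = -0.9 / 3.1911 = -0.282
  r[Y,Y] = 1 (diagonal).
  r[Y,Z] = -0.4333 / (2.0412 · 1.472) = -0.4333 / 3.0046 = -0.1442
  r[Z,Z] = 1 (diagonal).

R is symmetric with unit diagonal. Assembling:

R = [[1, -0.2486, -0.282],
 [-0.2486, 1, -0.1442],
 [-0.282, -0.1442, 1]]


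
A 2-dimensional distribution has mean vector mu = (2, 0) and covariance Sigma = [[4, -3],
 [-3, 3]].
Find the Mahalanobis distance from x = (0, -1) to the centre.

Step 1 — centre the observation: (x - mu) = (-2, -1).

Step 2 — invert Sigma. det(Sigma) = 4·3 - (-3)² = 3.
  Sigma^{-1} = (1/det) · [[d, -b], [-b, a]] = [[1, 1],
 [1, 1.3333]].

Step 3 — form the quadratic (x - mu)^T · Sigma^{-1} · (x - mu):
  Sigma^{-1} · (x - mu) = (-3, -3.3333).
  (x - mu)^T · [Sigma^{-1} · (x - mu)] = (-2)·(-3) + (-1)·(-3.3333) = 9.3333.

Step 4 — take square root: d = √(9.3333) ≈ 3.0551.

d(x, mu) = √(9.3333) ≈ 3.0551


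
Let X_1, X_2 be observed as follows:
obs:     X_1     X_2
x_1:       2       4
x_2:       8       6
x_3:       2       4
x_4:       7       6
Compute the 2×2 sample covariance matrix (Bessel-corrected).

Step 1 — column means:
  mean(X_1) = (2 + 8 + 2 + 7) / 4 = 19/4 = 4.75
  mean(X_2) = (4 + 6 + 4 + 6) / 4 = 20/4 = 5

Step 2 — sample covariance S[i,j] = (1/(n-1)) · Σ_k (x_{k,i} - mean_i) · (x_{k,j} - mean_j), with n-1 = 3.
  S[X_1,X_1] = ((-2.75)·(-2.75) + (3.25)·(3.25) + (-2.75)·(-2.75) + (2.25)·(2.25)) / 3 = 30.75/3 = 10.25
  S[X_1,X_2] = ((-2.75)·(-1) + (3.25)·(1) + (-2.75)·(-1) + (2.25)·(1)) / 3 = 11/3 = 3.6667
  S[X_2,X_2] = ((-1)·(-1) + (1)·(1) + (-1)·(-1) + (1)·(1)) / 3 = 4/3 = 1.3333

S is symmetric (S[j,i] = S[i,j]). Assembling:

S = [[10.25, 3.6667],
 [3.6667, 1.3333]]


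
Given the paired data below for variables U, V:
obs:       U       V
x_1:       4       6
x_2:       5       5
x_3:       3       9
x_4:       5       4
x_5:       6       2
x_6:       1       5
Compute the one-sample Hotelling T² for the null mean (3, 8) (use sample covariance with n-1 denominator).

Step 1 — sample mean vector:
  mean(U) = (4 + 5 + 3 + 5 + 6 + 1) / 6 = 24/6 = 4
  mean(V) = (6 + 5 + 9 + 4 + 2 + 5) / 6 = 31/6 = 5.1667
  x̄ = (4, 5.1667),  deviation x̄ - mu_0 = (4, 5.1667) - (3, 8) = (1, -2.8333).

Step 2 — sample covariance matrix, S[i,j] = (1/(n-1)) · Σ_k (x_{k,i} - mean_i) · (x_{k,j} - mean_j), divisor n-1 = 5:
  S[U,U] = ((0)·(0) + (1)·(1) + (-1)·(-1) + (1)·(1) + (2)·(2) + (-3)·(-3)) / 5 = 16/5 = 3.2
  S[U,V] = ((0)·(0.8333) + (1)·(-0.1667) + (-1)·(3.8333) + (1)·(-1.1667) + (2)·(-3.1667) + (-3)·(-0.1667)) / 5 = -11/5 = -2.2
  S[V,V] = ((0.8333)·(0.8333) + (-0.1667)·(-0.1667) + (3.8333)·(3.8333) + (-1.1667)·(-1.1667) + (-3.1667)·(-3.1667) + (-0.1667)·(-0.1667)) / 5 = 26.8333/5 = 5.3667
  S = [[3.2, -2.2],
 [-2.2, 5.3667]].

Step 3 — invert S. det(S) = 3.2·5.3667 - (-2.2)² = 12.3333.
  S^{-1} = (1/det) · [[d, -b], [-b, a]] = [[0.4351, 0.1784],
 [0.1784, 0.2595]].

Step 4 — quadratic form (x̄ - mu_0)^T · S^{-1} · (x̄ - mu_0):
  S^{-1} · (x̄ - mu_0) = (-0.0703, -0.5568),
  (x̄ - mu_0)^T · [...] = (1)·(-0.0703) + (-2.8333)·(-0.5568) = 1.5072.

Step 5 — scale by n: T² = 6 · 1.5072 = 9.0432.

T² ≈ 9.0432


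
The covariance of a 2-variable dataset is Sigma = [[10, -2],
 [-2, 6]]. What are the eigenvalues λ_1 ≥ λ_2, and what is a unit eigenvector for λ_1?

Step 1 — characteristic polynomial of 2×2 Sigma:
  det(Sigma - λI) = λ² - trace · λ + det = 0.
  trace = 10 + 6 = 16, det = 10·6 - (-2)² = 56.
Step 2 — discriminant:
  Δ = trace² - 4·det = 256 - 224 = 32.
Step 3 — eigenvalues:
  λ = (trace ± √Δ)/2 = (16 ± 5.6569)/2,
  λ_1 = 10.8284,  λ_2 = 5.1716.

Step 4 — unit eigenvector for λ_1: solve (Sigma - λ_1 I)v = 0. First row:
  (10 - 10.8284)·v_x + (-2)·v_y = 0, i.e. (-0.8284)·v_x + (-2)·v_y = 0,
  so v ∝ (b, λ_1 - a) = (-2, 0.8284); multiply by -1 so the first entry is positive: u = (2, -0.8284).
  ||u|| = √((2)² + (-0.8284)²) = √(4.6863) ≈ 2.1648,
  v_1 = u/||u|| ≈ (0.9239, -0.3827) (||v_1|| = 1).

λ_1 = 10.8284,  λ_2 = 5.1716;  v_1 ≈ (0.9239, -0.3827)
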